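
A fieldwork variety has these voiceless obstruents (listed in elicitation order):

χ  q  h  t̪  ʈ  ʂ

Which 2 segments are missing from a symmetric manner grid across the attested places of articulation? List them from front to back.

/θ/, /ʔ/

Stop: /t̪/ (dental), /ʈ/ (retroflex), /q/ (uvular).
Fricative: /ʂ/ (retroflex), /χ/ (uvular), /h/ (glottal).
Gaps, from front to back: dental lacks fricative (/θ/); glottal lacks stop (/ʔ/).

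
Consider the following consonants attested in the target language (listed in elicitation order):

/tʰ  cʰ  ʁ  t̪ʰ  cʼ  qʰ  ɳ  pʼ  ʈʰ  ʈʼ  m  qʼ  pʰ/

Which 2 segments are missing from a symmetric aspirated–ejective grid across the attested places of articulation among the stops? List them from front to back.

bilabial: aspirated /pʰ/, ejective /pʼ/.
dental: aspirated /t̪ʰ/, ejective —.
alveolar: aspirated /tʰ/, ejective —.
retroflex: aspirated /ʈʰ/, ejective /ʈʼ/.
palatal: aspirated /cʰ/, ejective /cʼ/.
uvular: aspirated /qʰ/, ejective /qʼ/.
Gaps, from front to back: dental lacks ejective (/t̪ʼ/); alveolar lacks ejective (/tʼ/).

/t̪ʼ/, /tʼ/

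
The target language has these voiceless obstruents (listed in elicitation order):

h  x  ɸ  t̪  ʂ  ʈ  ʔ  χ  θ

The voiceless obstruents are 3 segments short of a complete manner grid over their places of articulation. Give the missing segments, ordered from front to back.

/p/, /k/, /q/

Stop: /t̪/ (dental), /ʈ/ (retroflex), /ʔ/ (glottal).
Fricative: /ɸ/ (bilabial), /θ/ (dental), /ʂ/ (retroflex), /x/ (velar), /χ/ (uvular), /h/ (glottal).
Gaps, from front to back: bilabial lacks stop (/p/); velar lacks stop (/k/); uvular lacks stop (/q/).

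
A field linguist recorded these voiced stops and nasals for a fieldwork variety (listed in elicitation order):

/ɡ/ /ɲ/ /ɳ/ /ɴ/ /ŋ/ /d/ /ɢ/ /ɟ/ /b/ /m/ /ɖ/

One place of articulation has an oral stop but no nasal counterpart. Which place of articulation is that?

alveolar

bilabial: oral stop /b/, nasal /m/.
alveolar: oral stop /d/, nasal —.
retroflex: oral stop /ɖ/, nasal /ɳ/.
palatal: oral stop /ɟ/, nasal /ɲ/.
velar: oral stop /ɡ/, nasal /ŋ/.
uvular: oral stop /ɢ/, nasal /ɴ/.
Every place of articulation has a nasal member except alveolar, where /n/ would be expected.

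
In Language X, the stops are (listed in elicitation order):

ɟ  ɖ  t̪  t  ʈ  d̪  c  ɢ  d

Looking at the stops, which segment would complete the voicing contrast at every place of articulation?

/q/

dental: voiceless /t̪/, voiced /d̪/.
alveolar: voiceless /t/, voiced /d/.
retroflex: voiceless /ʈ/, voiced /ɖ/.
palatal: voiceless /c/, voiced /ɟ/.
uvular: voiceless —, voiced /ɢ/.
The uvular row has no voiceless member, so the gap is the voiceless uvular stop /q/.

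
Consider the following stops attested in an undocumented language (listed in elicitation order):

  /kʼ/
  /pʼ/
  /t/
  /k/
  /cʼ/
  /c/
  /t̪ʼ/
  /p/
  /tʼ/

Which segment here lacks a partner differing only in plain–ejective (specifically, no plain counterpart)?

/t̪ʼ/

Bilabial: /p/ ~ /pʼ/
Alveolar: /t/ ~ /tʼ/
Palatal: /c/ ~ /cʼ/
Velar: /k/ ~ /kʼ/
Dental: only /t̪ʼ/ (ejective); no plain partner.
So /t̪ʼ/ is the unpaired segment.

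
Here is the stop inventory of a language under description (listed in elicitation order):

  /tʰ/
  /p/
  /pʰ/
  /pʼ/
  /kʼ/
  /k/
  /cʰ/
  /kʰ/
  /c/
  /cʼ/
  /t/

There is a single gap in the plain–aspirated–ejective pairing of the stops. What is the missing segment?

place of articulation  plain     aspirated  ejective
bilabial          p         pʰ        pʼ      
alveolar          t         tʰ        —       
palatal           c         cʰ        cʼ      
velar             k         kʰ        kʼ      
The alveolar row has no ejective member, so the gap is the ejective alveolar stop /tʼ/.

/tʼ/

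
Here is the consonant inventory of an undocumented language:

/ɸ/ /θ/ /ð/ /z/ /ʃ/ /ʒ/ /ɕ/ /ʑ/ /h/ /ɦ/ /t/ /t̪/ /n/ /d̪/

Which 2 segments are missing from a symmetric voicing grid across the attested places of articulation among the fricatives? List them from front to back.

/β/, /s/

Voiceless: /ɸ/ (bilabial), /θ/ (dental), /ʃ/ (postalveolar), /ɕ/ (alveolo-palatal), /h/ (glottal).
Voiced: /ð/ (dental), /z/ (alveolar), /ʒ/ (postalveolar), /ʑ/ (alveolo-palatal), /ɦ/ (glottal).
Gaps, from front to back: bilabial lacks voiced (/β/); alveolar lacks voiceless (/s/).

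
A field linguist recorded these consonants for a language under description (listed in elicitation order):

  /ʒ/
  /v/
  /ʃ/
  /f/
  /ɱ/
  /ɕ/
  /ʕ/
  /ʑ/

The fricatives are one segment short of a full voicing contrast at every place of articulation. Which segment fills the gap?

labiodental: voiceless /f/, voiced /v/.
postalveolar: voiceless /ʃ/, voiced /ʒ/.
alveolo-palatal: voiceless /ɕ/, voiced /ʑ/.
pharyngeal: voiceless —, voiced /ʕ/.
The pharyngeal row has no voiceless member, so the gap is the voiceless pharyngeal fricative /ħ/.

/ħ/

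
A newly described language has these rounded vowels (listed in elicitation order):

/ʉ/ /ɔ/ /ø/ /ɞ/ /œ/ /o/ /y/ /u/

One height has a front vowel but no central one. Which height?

high-mid

Front: /y/ (high), /ø/ (high-mid), /œ/ (low-mid).
Central: /ʉ/ (high), /ɞ/ (low-mid).
Back: /u/ (high), /o/ (high-mid), /ɔ/ (low-mid).
Every height has a central member except high-mid, where /ɵ/ would be expected.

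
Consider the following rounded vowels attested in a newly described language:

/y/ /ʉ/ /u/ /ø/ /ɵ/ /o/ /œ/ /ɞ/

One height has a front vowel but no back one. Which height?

low-mid

high: front /y/, central /ʉ/, back /u/.
high-mid: front /ø/, central /ɵ/, back /o/.
low-mid: front /œ/, central /ɞ/, back —.
Every height has a back member except low-mid, where /ɔ/ would be expected.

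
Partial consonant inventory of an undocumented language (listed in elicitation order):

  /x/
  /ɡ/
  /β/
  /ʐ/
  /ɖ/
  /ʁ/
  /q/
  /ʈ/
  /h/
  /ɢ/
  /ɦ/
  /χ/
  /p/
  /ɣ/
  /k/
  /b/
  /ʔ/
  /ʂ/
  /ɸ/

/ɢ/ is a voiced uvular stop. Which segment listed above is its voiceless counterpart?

/q/

The voiceless counterpart is a voiceless uvular stop — in this inventory, /q/.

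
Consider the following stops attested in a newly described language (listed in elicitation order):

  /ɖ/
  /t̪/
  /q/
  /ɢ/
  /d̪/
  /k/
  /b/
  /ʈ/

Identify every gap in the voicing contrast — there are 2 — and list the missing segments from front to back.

Voiceless: /t̪/ (dental), /ʈ/ (retroflex), /k/ (velar), /q/ (uvular).
Voiced: /b/ (bilabial), /d̪/ (dental), /ɖ/ (retroflex), /ɢ/ (uvular).
Gaps, from front to back: bilabial lacks voiceless (/p/); velar lacks voiced (/ɡ/).

/p/, /ɡ/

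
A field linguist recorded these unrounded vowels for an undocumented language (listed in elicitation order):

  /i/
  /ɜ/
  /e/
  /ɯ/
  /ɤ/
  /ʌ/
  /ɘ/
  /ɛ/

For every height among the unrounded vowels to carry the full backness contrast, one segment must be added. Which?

/ɨ/

Front: /i/ (high), /e/ (high-mid), /ɛ/ (low-mid).
Central: /ɘ/ (high-mid), /ɜ/ (low-mid).
Back: /ɯ/ (high), /ɤ/ (high-mid), /ʌ/ (low-mid).
The high row has no central member, so the gap is the high central unrounded vowel /ɨ/.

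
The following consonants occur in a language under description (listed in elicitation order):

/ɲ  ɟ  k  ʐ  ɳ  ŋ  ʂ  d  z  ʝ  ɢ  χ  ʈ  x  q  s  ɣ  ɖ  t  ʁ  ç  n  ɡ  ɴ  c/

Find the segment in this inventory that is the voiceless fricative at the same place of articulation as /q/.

/q/ is a voiceless uvular stop.
The voiceless fricative at the same place is a voiceless uvular fricative — in this inventory, /χ/.

/χ/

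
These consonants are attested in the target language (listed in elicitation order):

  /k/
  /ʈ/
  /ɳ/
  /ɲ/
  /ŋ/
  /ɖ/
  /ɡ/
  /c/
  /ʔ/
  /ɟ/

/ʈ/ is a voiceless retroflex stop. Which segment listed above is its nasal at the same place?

/ɳ/

The nasal at the same place is a retroflex nasal — in this inventory, /ɳ/.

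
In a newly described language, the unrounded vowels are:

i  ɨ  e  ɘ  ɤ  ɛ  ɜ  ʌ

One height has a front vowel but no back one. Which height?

high

height            front     central   back    
high              i         ɨ         —       
high-mid          e         ɘ         ɤ       
low-mid           ɛ         ɜ         ʌ       
Every height has a back member except high, where /ɯ/ would be expected.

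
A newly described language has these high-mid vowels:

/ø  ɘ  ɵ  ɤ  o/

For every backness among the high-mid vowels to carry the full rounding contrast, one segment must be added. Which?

Unrounded: /ɘ/ (central), /ɤ/ (back).
Rounded: /ø/ (front), /ɵ/ (central), /o/ (back).
The front row has no unrounded member, so the gap is the front unrounded vowel /e/.

/e/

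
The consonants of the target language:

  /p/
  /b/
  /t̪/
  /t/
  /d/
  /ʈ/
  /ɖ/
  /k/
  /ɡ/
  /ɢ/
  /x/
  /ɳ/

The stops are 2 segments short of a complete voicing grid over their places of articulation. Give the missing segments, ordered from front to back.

/d̪/, /q/

bilabial: voiceless /p/, voiced /b/.
dental: voiceless /t̪/, voiced —.
alveolar: voiceless /t/, voiced /d/.
retroflex: voiceless /ʈ/, voiced /ɖ/.
velar: voiceless /k/, voiced /ɡ/.
uvular: voiceless —, voiced /ɢ/.
Gaps, from front to back: dental lacks voiced (/d̪/); uvular lacks voiceless (/q/).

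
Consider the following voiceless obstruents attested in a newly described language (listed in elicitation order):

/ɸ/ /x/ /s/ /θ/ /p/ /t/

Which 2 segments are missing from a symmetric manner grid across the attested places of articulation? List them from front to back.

/t̪/, /k/

Stop: /p/ (bilabial), /t/ (alveolar).
Fricative: /ɸ/ (bilabial), /θ/ (dental), /s/ (alveolar), /x/ (velar).
Gaps, from front to back: dental lacks stop (/t̪/); velar lacks stop (/k/).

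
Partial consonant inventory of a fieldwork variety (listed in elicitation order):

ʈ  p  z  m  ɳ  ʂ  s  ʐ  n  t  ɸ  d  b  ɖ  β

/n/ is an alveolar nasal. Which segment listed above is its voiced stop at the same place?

The voiced stop at the same place is a voiced alveolar stop — in this inventory, /d/.

/d/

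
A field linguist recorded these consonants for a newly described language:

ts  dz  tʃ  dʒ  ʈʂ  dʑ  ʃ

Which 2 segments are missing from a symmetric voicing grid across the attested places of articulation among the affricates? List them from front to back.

/ɖʐ/, /tɕ/

place of articulation  voiceless  voiced  
alveolar          ts        dz      
postalveolar      tʃ        dʒ      
retroflex         ʈʂ        —       
alveolo-palatal   —         dʑ      
Gaps, from front to back: retroflex lacks voiced (/ɖʐ/); alveolo-palatal lacks voiceless (/tɕ/).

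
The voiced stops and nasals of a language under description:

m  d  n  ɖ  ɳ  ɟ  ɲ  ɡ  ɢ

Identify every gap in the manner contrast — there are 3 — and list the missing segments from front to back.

/b/, /ŋ/, /ɴ/

bilabial: oral stop —, nasal /m/.
alveolar: oral stop /d/, nasal /n/.
retroflex: oral stop /ɖ/, nasal /ɳ/.
palatal: oral stop /ɟ/, nasal /ɲ/.
velar: oral stop /ɡ/, nasal —.
uvular: oral stop /ɢ/, nasal —.
Gaps, from front to back: bilabial lacks oral stop (/b/); velar lacks nasal (/ŋ/); uvular lacks nasal (/ɴ/).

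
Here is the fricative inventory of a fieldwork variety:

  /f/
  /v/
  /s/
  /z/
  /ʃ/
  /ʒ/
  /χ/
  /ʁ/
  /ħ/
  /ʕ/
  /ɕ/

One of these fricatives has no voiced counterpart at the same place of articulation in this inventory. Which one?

Labiodental: /f/ ~ /v/
Alveolar: /s/ ~ /z/
Postalveolar: /ʃ/ ~ /ʒ/
Uvular: /χ/ ~ /ʁ/
Pharyngeal: /ħ/ ~ /ʕ/
Alveolo-palatal: only /ɕ/ (voiceless); no voiced partner.
So /ɕ/ is the unpaired segment.

/ɕ/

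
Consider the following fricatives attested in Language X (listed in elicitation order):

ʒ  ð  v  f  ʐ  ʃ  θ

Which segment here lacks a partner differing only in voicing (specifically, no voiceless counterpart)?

Labiodental: /f/ ~ /v/
Dental: /θ/ ~ /ð/
Postalveolar: /ʃ/ ~ /ʒ/
Retroflex: only /ʐ/ (voiced); no voiceless partner.
So /ʐ/ is the unpaired segment.

/ʐ/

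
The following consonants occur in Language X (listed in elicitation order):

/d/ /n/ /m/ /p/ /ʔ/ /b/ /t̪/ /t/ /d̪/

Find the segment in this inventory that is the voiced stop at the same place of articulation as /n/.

/d/

/n/ is an alveolar nasal.
The voiced stop at the same place is a voiced alveolar stop — in this inventory, /d/.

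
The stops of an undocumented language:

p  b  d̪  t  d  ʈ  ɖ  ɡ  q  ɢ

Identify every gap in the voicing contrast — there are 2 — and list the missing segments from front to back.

/t̪/, /k/

bilabial: voiceless /p/, voiced /b/.
dental: voiceless —, voiced /d̪/.
alveolar: voiceless /t/, voiced /d/.
retroflex: voiceless /ʈ/, voiced /ɖ/.
velar: voiceless —, voiced /ɡ/.
uvular: voiceless /q/, voiced /ɢ/.
Gaps, from front to back: dental lacks voiceless (/t̪/); velar lacks voiceless (/k/).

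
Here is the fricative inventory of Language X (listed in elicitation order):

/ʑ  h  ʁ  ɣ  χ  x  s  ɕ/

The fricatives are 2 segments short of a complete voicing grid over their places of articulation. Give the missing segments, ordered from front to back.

alveolar: voiceless /s/, voiced —.
alveolo-palatal: voiceless /ɕ/, voiced /ʑ/.
velar: voiceless /x/, voiced /ɣ/.
uvular: voiceless /χ/, voiced /ʁ/.
glottal: voiceless /h/, voiced —.
Gaps, from front to back: alveolar lacks voiced (/z/); glottal lacks voiced (/ɦ/).

/z/, /ɦ/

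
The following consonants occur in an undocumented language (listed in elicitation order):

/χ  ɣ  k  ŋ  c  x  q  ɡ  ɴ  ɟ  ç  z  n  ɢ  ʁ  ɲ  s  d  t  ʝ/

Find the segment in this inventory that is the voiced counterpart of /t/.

/t/ is a voiceless alveolar stop.
The voiced counterpart is a voiced alveolar stop — in this inventory, /d/.

/d/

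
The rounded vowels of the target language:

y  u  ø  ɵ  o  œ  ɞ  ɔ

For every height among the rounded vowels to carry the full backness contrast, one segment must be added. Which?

/ʉ/

height            front     central   back    
high              y         —         u       
high-mid          ø         ɵ         o       
low-mid           œ         ɞ         ɔ       
The high row has no central member, so the gap is the high central rounded vowel /ʉ/.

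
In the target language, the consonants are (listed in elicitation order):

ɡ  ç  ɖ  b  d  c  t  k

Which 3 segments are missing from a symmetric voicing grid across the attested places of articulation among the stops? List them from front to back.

Voiceless: /t/ (alveolar), /c/ (palatal), /k/ (velar).
Voiced: /b/ (bilabial), /d/ (alveolar), /ɖ/ (retroflex), /ɡ/ (velar).
Gaps, from front to back: bilabial lacks voiceless (/p/); retroflex lacks voiceless (/ʈ/); palatal lacks voiced (/ɟ/).

/p/, /ʈ/, /ɟ/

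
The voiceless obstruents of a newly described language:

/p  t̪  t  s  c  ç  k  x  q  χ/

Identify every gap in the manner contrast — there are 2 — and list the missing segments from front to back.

bilabial: stop /p/, fricative —.
dental: stop /t̪/, fricative —.
alveolar: stop /t/, fricative /s/.
palatal: stop /c/, fricative /ç/.
velar: stop /k/, fricative /x/.
uvular: stop /q/, fricative /χ/.
Gaps, from front to back: bilabial lacks fricative (/ɸ/); dental lacks fricative (/θ/).

/ɸ/, /θ/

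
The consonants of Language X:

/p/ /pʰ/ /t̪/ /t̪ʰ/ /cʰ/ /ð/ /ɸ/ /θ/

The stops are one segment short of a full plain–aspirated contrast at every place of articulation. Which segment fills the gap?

Plain: /p/ (bilabial), /t̪/ (dental).
Aspirated: /pʰ/ (bilabial), /t̪ʰ/ (dental), /cʰ/ (palatal).
The palatal row has no plain member, so the gap is the plain palatal stop /c/.

/c/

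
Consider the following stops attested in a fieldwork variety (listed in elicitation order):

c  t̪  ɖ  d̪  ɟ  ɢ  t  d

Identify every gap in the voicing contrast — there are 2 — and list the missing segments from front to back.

dental: voiceless /t̪/, voiced /d̪/.
alveolar: voiceless /t/, voiced /d/.
retroflex: voiceless —, voiced /ɖ/.
palatal: voiceless /c/, voiced /ɟ/.
uvular: voiceless —, voiced /ɢ/.
Gaps, from front to back: retroflex lacks voiceless (/ʈ/); uvular lacks voiceless (/q/).

/ʈ/, /q/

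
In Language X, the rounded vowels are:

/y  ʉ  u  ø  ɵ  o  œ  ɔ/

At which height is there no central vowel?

low-mid

high: front /y/, central /ʉ/, back /u/.
high-mid: front /ø/, central /ɵ/, back /o/.
low-mid: front /œ/, central —, back /ɔ/.
Every height has a central member except low-mid, where /ɞ/ would be expected.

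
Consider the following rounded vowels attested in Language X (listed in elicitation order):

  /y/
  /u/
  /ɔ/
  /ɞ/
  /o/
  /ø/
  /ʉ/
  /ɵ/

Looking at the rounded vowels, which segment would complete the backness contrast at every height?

/œ/

Front: /y/ (high), /ø/ (high-mid).
Central: /ʉ/ (high), /ɵ/ (high-mid), /ɞ/ (low-mid).
Back: /u/ (high), /o/ (high-mid), /ɔ/ (low-mid).
The low-mid row has no front member, so the gap is the low-mid front rounded vowel /œ/.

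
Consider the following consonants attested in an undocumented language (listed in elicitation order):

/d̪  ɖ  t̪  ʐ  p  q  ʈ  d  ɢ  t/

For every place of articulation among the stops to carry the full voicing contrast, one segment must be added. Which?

Voiceless: /p/ (bilabial), /t̪/ (dental), /t/ (alveolar), /ʈ/ (retroflex), /q/ (uvular).
Voiced: /d̪/ (dental), /d/ (alveolar), /ɖ/ (retroflex), /ɢ/ (uvular).
The bilabial row has no voiced member, so the gap is the voiced bilabial stop /b/.

/b/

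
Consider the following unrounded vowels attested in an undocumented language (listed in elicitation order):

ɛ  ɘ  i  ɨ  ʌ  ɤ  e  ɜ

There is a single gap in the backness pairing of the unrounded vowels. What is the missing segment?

height            front     central   back    
high              i         ɨ         —       
high-mid          e         ɘ         ɤ       
low-mid           ɛ         ɜ         ʌ       
The high row has no back member, so the gap is the high back unrounded vowel /ɯ/.

/ɯ/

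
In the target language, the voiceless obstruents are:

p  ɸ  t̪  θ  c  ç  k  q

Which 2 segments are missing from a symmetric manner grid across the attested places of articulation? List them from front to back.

/x/, /χ/

place of articulation  stop      fricative
bilabial          p         ɸ       
dental            t̪        θ       
palatal           c         ç       
velar             k         —       
uvular            q         —       
Gaps, from front to back: velar lacks fricative (/x/); uvular lacks fricative (/χ/).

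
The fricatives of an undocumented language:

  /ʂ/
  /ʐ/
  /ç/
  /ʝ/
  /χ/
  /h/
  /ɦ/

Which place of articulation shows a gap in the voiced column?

retroflex: voiceless /ʂ/, voiced /ʐ/.
palatal: voiceless /ç/, voiced /ʝ/.
uvular: voiceless /χ/, voiced —.
glottal: voiceless /h/, voiced /ɦ/.
Every place of articulation has a voiced member except uvular, where /ʁ/ would be expected.

uvular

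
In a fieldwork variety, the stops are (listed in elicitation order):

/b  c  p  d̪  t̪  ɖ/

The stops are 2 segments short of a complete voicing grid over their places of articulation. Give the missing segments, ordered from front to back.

Voiceless: /p/ (bilabial), /t̪/ (dental), /c/ (palatal).
Voiced: /b/ (bilabial), /d̪/ (dental), /ɖ/ (retroflex).
Gaps, from front to back: retroflex lacks voiceless (/ʈ/); palatal lacks voiced (/ɟ/).

/ʈ/, /ɟ/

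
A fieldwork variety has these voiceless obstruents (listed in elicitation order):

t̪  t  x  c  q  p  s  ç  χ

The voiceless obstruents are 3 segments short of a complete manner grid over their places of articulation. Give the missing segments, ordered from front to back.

/ɸ/, /θ/, /k/

Stop: /p/ (bilabial), /t̪/ (dental), /t/ (alveolar), /c/ (palatal), /q/ (uvular).
Fricative: /s/ (alveolar), /ç/ (palatal), /x/ (velar), /χ/ (uvular).
Gaps, from front to back: bilabial lacks fricative (/ɸ/); dental lacks fricative (/θ/); velar lacks stop (/k/).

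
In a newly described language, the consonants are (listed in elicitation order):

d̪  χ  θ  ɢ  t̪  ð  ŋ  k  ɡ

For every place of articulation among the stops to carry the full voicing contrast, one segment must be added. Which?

Voiceless: /t̪/ (dental), /k/ (velar).
Voiced: /d̪/ (dental), /ɡ/ (velar), /ɢ/ (uvular).
The uvular row has no voiceless member, so the gap is the voiceless uvular stop /q/.

/q/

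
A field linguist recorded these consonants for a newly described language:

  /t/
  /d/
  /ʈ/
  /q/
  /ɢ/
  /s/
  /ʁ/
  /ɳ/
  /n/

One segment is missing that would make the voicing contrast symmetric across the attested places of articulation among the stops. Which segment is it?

/ɖ/

place of articulation  voiceless  voiced  
alveolar          t         d       
retroflex         ʈ         —       
uvular            q         ɢ       
The retroflex row has no voiced member, so the gap is the voiced retroflex stop /ɖ/.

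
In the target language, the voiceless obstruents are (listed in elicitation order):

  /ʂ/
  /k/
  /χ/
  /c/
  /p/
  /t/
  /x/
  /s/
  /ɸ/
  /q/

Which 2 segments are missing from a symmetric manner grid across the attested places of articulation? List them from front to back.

Stop: /p/ (bilabial), /t/ (alveolar), /c/ (palatal), /k/ (velar), /q/ (uvular).
Fricative: /ɸ/ (bilabial), /s/ (alveolar), /ʂ/ (retroflex), /x/ (velar), /χ/ (uvular).
Gaps, from front to back: retroflex lacks stop (/ʈ/); palatal lacks fricative (/ç/).

/ʈ/, /ç/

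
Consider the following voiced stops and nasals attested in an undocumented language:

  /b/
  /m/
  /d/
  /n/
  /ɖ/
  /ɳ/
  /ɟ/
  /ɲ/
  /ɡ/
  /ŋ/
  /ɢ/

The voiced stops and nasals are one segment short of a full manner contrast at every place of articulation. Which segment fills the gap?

Oral stop: /b/ (bilabial), /d/ (alveolar), /ɖ/ (retroflex), /ɟ/ (palatal), /ɡ/ (velar), /ɢ/ (uvular).
Nasal: /m/ (bilabial), /n/ (alveolar), /ɳ/ (retroflex), /ɲ/ (palatal), /ŋ/ (velar).
The uvular row has no nasal member, so the gap is the uvular nasal /ɴ/.

/ɴ/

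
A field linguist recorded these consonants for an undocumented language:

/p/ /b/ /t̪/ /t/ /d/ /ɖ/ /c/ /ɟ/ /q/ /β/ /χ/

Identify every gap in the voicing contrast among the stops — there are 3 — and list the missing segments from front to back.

/d̪/, /ʈ/, /ɢ/

bilabial: voiceless /p/, voiced /b/.
dental: voiceless /t̪/, voiced —.
alveolar: voiceless /t/, voiced /d/.
retroflex: voiceless —, voiced /ɖ/.
palatal: voiceless /c/, voiced /ɟ/.
uvular: voiceless /q/, voiced —.
Gaps, from front to back: dental lacks voiced (/d̪/); retroflex lacks voiceless (/ʈ/); uvular lacks voiced (/ɢ/).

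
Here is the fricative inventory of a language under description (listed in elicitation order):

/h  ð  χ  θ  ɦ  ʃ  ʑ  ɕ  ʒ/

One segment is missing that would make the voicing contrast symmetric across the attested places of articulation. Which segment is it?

place of articulation  voiceless  voiced  
dental            θ         ð       
postalveolar      ʃ         ʒ       
alveolo-palatal   ɕ         ʑ       
uvular            χ         —       
glottal           h         ɦ       
The uvular row has no voiced member, so the gap is the voiced uvular fricative /ʁ/.

/ʁ/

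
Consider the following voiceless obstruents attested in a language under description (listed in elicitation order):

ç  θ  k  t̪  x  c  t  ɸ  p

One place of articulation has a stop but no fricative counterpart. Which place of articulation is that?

alveolar

Stop: /p/ (bilabial), /t̪/ (dental), /t/ (alveolar), /c/ (palatal), /k/ (velar).
Fricative: /ɸ/ (bilabial), /θ/ (dental), /ç/ (palatal), /x/ (velar).
Every place of articulation has a fricative member except alveolar, where /s/ would be expected.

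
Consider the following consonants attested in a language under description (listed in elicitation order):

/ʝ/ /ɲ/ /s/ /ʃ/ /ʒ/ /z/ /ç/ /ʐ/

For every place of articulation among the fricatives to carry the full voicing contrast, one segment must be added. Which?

/ʂ/

place of articulation  voiceless  voiced  
alveolar          s         z       
postalveolar      ʃ         ʒ       
retroflex         —         ʐ       
palatal           ç         ʝ       
The retroflex row has no voiceless member, so the gap is the voiceless retroflex fricative /ʂ/.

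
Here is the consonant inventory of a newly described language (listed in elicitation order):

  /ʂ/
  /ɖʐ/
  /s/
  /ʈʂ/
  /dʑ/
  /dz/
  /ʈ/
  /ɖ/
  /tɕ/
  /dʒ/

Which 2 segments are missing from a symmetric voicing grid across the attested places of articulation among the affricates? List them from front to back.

alveolar: voiceless —, voiced /dz/.
postalveolar: voiceless —, voiced /dʒ/.
retroflex: voiceless /ʈʂ/, voiced /ɖʐ/.
alveolo-palatal: voiceless /tɕ/, voiced /dʑ/.
Gaps, from front to back: alveolar lacks voiceless (/ts/); postalveolar lacks voiceless (/tʃ/).

/ts/, /tʃ/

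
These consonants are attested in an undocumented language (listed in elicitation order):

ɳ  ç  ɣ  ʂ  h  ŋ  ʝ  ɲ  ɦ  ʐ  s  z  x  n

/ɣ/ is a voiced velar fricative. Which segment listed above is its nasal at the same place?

/ŋ/

The nasal at the same place is a velar nasal — in this inventory, /ŋ/.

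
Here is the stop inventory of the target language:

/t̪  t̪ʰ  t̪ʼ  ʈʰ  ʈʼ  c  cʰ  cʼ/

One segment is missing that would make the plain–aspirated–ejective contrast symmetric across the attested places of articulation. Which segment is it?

/ʈ/

place of articulation  plain     aspirated  ejective
dental            t̪        t̪ʰ       t̪ʼ     
retroflex         —         ʈʰ        ʈʼ      
palatal           c         cʰ        cʼ      
The retroflex row has no plain member, so the gap is the plain retroflex stop /ʈ/.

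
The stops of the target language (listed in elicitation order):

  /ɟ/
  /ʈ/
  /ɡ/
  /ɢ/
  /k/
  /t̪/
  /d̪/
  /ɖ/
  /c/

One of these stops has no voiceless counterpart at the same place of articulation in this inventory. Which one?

/ɢ/

Dental: /t̪/ ~ /d̪/
Retroflex: /ʈ/ ~ /ɖ/
Palatal: /c/ ~ /ɟ/
Velar: /k/ ~ /ɡ/
Uvular: only /ɢ/ (voiced); no voiceless partner.
So /ɢ/ is the unpaired segment.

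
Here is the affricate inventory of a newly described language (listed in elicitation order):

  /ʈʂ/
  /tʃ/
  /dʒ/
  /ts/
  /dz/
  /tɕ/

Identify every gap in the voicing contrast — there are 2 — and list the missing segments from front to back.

/ɖʐ/, /dʑ/

alveolar: voiceless /ts/, voiced /dz/.
postalveolar: voiceless /tʃ/, voiced /dʒ/.
retroflex: voiceless /ʈʂ/, voiced —.
alveolo-palatal: voiceless /tɕ/, voiced —.
Gaps, from front to back: retroflex lacks voiced (/ɖʐ/); alveolo-palatal lacks voiced (/dʑ/).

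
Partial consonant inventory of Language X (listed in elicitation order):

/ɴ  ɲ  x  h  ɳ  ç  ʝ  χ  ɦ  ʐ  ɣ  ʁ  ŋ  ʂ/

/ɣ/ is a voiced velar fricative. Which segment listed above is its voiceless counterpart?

/x/

The voiceless counterpart is a voiceless velar fricative — in this inventory, /x/.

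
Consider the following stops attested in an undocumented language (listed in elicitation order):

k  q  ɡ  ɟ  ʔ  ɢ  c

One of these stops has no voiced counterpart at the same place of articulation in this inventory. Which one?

/ʔ/

Palatal: /c/ ~ /ɟ/
Velar: /k/ ~ /ɡ/
Uvular: /q/ ~ /ɢ/
Glottal: only /ʔ/ (voiceless); no voiced partner.
So /ʔ/ is the unpaired segment.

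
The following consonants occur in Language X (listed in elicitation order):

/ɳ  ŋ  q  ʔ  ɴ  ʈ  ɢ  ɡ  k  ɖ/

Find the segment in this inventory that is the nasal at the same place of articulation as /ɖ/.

/ɳ/

/ɖ/ is a voiced retroflex stop.
The nasal at the same place is a retroflex nasal — in this inventory, /ɳ/.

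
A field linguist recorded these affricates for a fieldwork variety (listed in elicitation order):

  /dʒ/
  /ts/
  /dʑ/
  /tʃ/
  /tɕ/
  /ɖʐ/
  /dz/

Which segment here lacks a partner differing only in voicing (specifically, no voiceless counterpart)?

/ɖʐ/

Alveolar: /ts/ ~ /dz/
Postalveolar: /tʃ/ ~ /dʒ/
Alveolo-palatal: /tɕ/ ~ /dʑ/
Retroflex: only /ɖʐ/ (voiced); no voiceless partner.
So /ɖʐ/ is the unpaired segment.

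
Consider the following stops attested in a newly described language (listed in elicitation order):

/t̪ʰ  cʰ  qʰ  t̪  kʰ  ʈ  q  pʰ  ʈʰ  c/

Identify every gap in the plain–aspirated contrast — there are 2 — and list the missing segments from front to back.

place of articulation  plain     aspirated
bilabial          —         pʰ      
dental            t̪        t̪ʰ     
retroflex         ʈ         ʈʰ      
palatal           c         cʰ      
velar             —         kʰ      
uvular            q         qʰ      
Gaps, from front to back: bilabial lacks plain (/p/); velar lacks plain (/k/).

/p/, /k/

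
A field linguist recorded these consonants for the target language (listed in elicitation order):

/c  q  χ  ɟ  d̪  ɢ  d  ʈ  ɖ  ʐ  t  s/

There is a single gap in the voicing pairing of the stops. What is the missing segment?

place of articulation  voiceless  voiced  
dental            —         d̪      
alveolar          t         d       
retroflex         ʈ         ɖ       
palatal           c         ɟ       
uvular            q         ɢ       
The dental row has no voiceless member, so the gap is the voiceless dental stop /t̪/.

/t̪/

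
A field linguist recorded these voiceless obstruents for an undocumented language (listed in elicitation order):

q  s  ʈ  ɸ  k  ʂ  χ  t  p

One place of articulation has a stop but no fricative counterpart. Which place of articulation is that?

bilabial: stop /p/, fricative /ɸ/.
alveolar: stop /t/, fricative /s/.
retroflex: stop /ʈ/, fricative /ʂ/.
velar: stop /k/, fricative —.
uvular: stop /q/, fricative /χ/.
Every place of articulation has a fricative member except velar, where /x/ would be expected.

velar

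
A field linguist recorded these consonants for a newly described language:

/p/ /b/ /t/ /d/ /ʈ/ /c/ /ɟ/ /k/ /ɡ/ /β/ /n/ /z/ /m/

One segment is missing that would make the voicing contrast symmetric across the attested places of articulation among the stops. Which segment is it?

/ɖ/

bilabial: voiceless /p/, voiced /b/.
alveolar: voiceless /t/, voiced /d/.
retroflex: voiceless /ʈ/, voiced —.
palatal: voiceless /c/, voiced /ɟ/.
velar: voiceless /k/, voiced /ɡ/.
The retroflex row has no voiced member, so the gap is the voiced retroflex stop /ɖ/.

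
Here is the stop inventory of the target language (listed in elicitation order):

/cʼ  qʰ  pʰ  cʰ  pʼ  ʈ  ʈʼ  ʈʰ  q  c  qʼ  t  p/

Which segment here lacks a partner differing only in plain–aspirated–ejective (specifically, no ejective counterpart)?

/t/

Bilabial: /p/ ~ /pʰ/ ~ /pʼ/
Retroflex: /ʈ/ ~ /ʈʰ/ ~ /ʈʼ/
Palatal: /c/ ~ /cʰ/ ~ /cʼ/
Uvular: /q/ ~ /qʰ/ ~ /qʼ/
Alveolar: only /t/ (plain); no ejective partner.
So /t/ is the unpaired segment.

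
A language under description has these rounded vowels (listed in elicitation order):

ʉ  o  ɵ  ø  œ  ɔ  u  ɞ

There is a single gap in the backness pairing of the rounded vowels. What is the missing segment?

/y/

height            front     central   back    
high              —         ʉ         u       
high-mid          ø         ɵ         o       
low-mid           œ         ɞ         ɔ       
The high row has no front member, so the gap is the high front rounded vowel /y/.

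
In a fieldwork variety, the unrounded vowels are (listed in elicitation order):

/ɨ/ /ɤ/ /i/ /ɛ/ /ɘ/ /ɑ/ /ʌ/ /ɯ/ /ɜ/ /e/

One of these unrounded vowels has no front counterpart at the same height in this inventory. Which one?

High: /i/ ~ /ɨ/ ~ /ɯ/
High-mid: /e/ ~ /ɘ/ ~ /ɤ/
Low-mid: /ɛ/ ~ /ɜ/ ~ /ʌ/
Low: only /ɑ/ (back); no front partner.
So /ɑ/ is the unpaired segment.

/ɑ/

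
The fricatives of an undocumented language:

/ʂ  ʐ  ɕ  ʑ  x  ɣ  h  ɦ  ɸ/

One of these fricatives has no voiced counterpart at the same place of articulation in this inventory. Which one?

/ɸ/

Retroflex: /ʂ/ ~ /ʐ/
Alveolo-palatal: /ɕ/ ~ /ʑ/
Velar: /x/ ~ /ɣ/
Glottal: /h/ ~ /ɦ/
Bilabial: only /ɸ/ (voiceless); no voiced partner.
So /ɸ/ is the unpaired segment.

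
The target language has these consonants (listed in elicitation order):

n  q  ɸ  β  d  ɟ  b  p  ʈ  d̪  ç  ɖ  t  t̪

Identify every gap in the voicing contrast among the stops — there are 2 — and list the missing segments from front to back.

place of articulation  voiceless  voiced  
bilabial          p         b       
dental            t̪        d̪      
alveolar          t         d       
retroflex         ʈ         ɖ       
palatal           —         ɟ       
uvular            q         —       
Gaps, from front to back: palatal lacks voiceless (/c/); uvular lacks voiced (/ɢ/).

/c/, /ɢ/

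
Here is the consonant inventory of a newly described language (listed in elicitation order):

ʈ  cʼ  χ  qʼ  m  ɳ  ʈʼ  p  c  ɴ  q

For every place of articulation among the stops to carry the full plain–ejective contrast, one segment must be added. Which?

/pʼ/

bilabial: plain /p/, ejective —.
retroflex: plain /ʈ/, ejective /ʈʼ/.
palatal: plain /c/, ejective /cʼ/.
uvular: plain /q/, ejective /qʼ/.
The bilabial row has no ejective member, so the gap is the ejective bilabial stop /pʼ/.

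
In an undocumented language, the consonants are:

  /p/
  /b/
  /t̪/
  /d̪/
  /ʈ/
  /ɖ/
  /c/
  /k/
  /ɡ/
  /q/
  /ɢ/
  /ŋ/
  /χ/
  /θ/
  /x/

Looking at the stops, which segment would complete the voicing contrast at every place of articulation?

/ɟ/

bilabial: voiceless /p/, voiced /b/.
dental: voiceless /t̪/, voiced /d̪/.
retroflex: voiceless /ʈ/, voiced /ɖ/.
palatal: voiceless /c/, voiced —.
velar: voiceless /k/, voiced /ɡ/.
uvular: voiceless /q/, voiced /ɢ/.
The palatal row has no voiced member, so the gap is the voiced palatal stop /ɟ/.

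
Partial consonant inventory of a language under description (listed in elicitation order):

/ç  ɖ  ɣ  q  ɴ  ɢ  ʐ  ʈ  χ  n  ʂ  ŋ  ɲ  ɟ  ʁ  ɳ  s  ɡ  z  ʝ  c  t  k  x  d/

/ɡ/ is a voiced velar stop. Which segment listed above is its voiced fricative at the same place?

The voiced fricative at the same place is a voiced velar fricative — in this inventory, /ɣ/.

/ɣ/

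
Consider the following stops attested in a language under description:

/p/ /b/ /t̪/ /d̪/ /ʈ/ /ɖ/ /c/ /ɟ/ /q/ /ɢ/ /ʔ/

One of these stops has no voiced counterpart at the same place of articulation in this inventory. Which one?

/ʔ/

Bilabial: /p/ ~ /b/
Dental: /t̪/ ~ /d̪/
Retroflex: /ʈ/ ~ /ɖ/
Palatal: /c/ ~ /ɟ/
Uvular: /q/ ~ /ɢ/
Glottal: only /ʔ/ (voiceless); no voiced partner.
So /ʔ/ is the unpaired segment.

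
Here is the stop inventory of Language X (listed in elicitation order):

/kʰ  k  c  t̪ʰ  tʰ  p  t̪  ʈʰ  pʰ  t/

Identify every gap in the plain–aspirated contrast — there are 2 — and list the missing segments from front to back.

/ʈ/, /cʰ/

place of articulation  plain     aspirated
bilabial          p         pʰ      
dental            t̪        t̪ʰ     
alveolar          t         tʰ      
retroflex         —         ʈʰ      
palatal           c         —       
velar             k         kʰ      
Gaps, from front to back: retroflex lacks plain (/ʈ/); palatal lacks aspirated (/cʰ/).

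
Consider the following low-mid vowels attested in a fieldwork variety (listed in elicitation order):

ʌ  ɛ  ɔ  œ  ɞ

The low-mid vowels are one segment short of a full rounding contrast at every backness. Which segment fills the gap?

/ɜ/

Unrounded: /ɛ/ (front), /ʌ/ (back).
Rounded: /œ/ (front), /ɞ/ (central), /ɔ/ (back).
The central row has no unrounded member, so the gap is the central unrounded vowel /ɜ/.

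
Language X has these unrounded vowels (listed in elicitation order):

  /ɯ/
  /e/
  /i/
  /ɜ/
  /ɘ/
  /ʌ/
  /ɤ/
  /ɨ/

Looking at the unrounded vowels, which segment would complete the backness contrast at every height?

/ɛ/

high: front /i/, central /ɨ/, back /ɯ/.
high-mid: front /e/, central /ɘ/, back /ɤ/.
low-mid: front —, central /ɜ/, back /ʌ/.
The low-mid row has no front member, so the gap is the low-mid front unrounded vowel /ɛ/.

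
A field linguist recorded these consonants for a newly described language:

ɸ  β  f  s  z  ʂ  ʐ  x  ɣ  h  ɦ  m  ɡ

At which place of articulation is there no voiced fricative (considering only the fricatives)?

bilabial: voiceless /ɸ/, voiced /β/.
labiodental: voiceless /f/, voiced —.
alveolar: voiceless /s/, voiced /z/.
retroflex: voiceless /ʂ/, voiced /ʐ/.
velar: voiceless /x/, voiced /ɣ/.
glottal: voiceless /h/, voiced /ɦ/.
Every place of articulation has a voiced member except labiodental, where /v/ would be expected.

labiodental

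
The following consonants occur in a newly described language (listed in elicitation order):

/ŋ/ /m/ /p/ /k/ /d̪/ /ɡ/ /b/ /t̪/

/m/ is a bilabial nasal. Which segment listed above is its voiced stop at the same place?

The voiced stop at the same place is a voiced bilabial stop — in this inventory, /b/.

/b/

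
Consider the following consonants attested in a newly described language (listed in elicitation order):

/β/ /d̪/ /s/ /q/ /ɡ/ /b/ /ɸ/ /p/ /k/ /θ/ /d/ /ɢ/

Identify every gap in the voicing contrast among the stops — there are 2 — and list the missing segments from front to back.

place of articulation  voiceless  voiced  
bilabial          p         b       
dental            —         d̪      
alveolar          —         d       
velar             k         ɡ       
uvular            q         ɢ       
Gaps, from front to back: dental lacks voiceless (/t̪/); alveolar lacks voiceless (/t/).

/t̪/, /t/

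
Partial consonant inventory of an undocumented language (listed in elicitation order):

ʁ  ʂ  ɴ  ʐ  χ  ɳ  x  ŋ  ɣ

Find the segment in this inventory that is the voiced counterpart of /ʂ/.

/ʐ/

/ʂ/ is a voiceless retroflex fricative.
The voiced counterpart is a voiced retroflex fricative — in this inventory, /ʐ/.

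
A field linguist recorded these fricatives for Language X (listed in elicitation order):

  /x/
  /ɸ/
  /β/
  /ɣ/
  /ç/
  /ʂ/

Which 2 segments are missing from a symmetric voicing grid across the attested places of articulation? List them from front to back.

/ʐ/, /ʝ/

place of articulation  voiceless  voiced  
bilabial          ɸ         β       
retroflex         ʂ         —       
palatal           ç         —       
velar             x         ɣ       
Gaps, from front to back: retroflex lacks voiced (/ʐ/); palatal lacks voiced (/ʝ/).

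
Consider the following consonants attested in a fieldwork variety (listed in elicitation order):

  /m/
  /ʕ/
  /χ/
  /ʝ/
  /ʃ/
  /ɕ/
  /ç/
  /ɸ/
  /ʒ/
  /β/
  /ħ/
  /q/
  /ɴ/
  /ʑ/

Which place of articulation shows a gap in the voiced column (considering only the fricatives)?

uvular

bilabial: voiceless /ɸ/, voiced /β/.
postalveolar: voiceless /ʃ/, voiced /ʒ/.
alveolo-palatal: voiceless /ɕ/, voiced /ʑ/.
palatal: voiceless /ç/, voiced /ʝ/.
uvular: voiceless /χ/, voiced —.
pharyngeal: voiceless /ħ/, voiced /ʕ/.
Every place of articulation has a voiced member except uvular, where /ʁ/ would be expected.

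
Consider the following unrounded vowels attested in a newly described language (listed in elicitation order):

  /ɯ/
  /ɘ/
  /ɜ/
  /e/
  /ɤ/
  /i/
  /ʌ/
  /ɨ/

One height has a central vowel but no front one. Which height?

low-mid

Front: /i/ (high), /e/ (high-mid).
Central: /ɨ/ (high), /ɘ/ (high-mid), /ɜ/ (low-mid).
Back: /ɯ/ (high), /ɤ/ (high-mid), /ʌ/ (low-mid).
Every height has a front member except low-mid, where /ɛ/ would be expected.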